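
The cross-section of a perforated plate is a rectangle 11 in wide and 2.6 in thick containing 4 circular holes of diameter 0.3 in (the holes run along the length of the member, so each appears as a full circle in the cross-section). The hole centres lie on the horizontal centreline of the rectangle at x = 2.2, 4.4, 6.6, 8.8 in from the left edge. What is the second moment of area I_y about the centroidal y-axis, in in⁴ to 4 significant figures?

Decompose the section into non-overlapping parts with the origin at the bottom-left of its bounding rectangle.
Plate: 11 × 2.6, A = 28.6 in², x = 5.5 in, Ī = 288.383 in⁴.
Hole 1 (subtracted): ⌀0.3, A = 0.0706858 in², x = 2.2 in, Ī = 0.000397608 in⁴.
Hole 2 (subtracted): ⌀0.3, A = 0.0706858 in², x = 4.4 in, Ī = 0.000397608 in⁴.
Hole 3 (subtracted): ⌀0.3, A = 0.0706858 in², x = 6.6 in, Ī = 0.000397608 in⁴.
Hole 4 (subtracted): ⌀0.3, A = 0.0706858 in², x = 8.8 in, Ī = 0.000397608 in⁴.
By symmetry the centroid is at mid-width, x̄ = 5.5 in.
Transfer each piece to the centroidal y-axis using Ī + A·d² with d = x − 5.5:
  plate: d = 0 in → contributes +288.383 in⁴
  hole 1: d = -3.3 in → contributes −0.770166 in⁴
  hole 2: d = -1.1 in → contributes −0.0859275 in⁴
  hole 3: d = 1.1 in → contributes −0.0859275 in⁴
  hole 4: d = 3.3 in → contributes −0.770166 in⁴
Total I = 286.671 in⁴.

I_y ≈ 286.7 in⁴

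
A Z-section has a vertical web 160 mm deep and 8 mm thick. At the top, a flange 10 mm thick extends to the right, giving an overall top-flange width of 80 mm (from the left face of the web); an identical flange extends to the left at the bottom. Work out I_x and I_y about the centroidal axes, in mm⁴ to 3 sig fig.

Split into non-overlapping primitives; take the origin at the lower-left of the bounding box.
Web: 8 × 160, A = 1 280 mm², y = 80 mm, Ī = 2 730 667 mm⁴.
Top flange (beyond web): 72 × 10, A = 720 mm², y = 155 mm, Ī = 6 000 mm⁴.
Bottom flange (beyond web): 72 × 10, A = 720 mm², y = 5 mm, Ī = 6 000 mm⁴.
Centroid: ȳ = ΣA·y / ΣA = 80 mm.
Transfer each piece to the centroidal x-axis using Ī + A·d² with d = y − 80:
  web: d = 0 mm → contributes +2 730 667 mm⁴
  top flange (beyond web): d = 75 mm → contributes +4 056 000 mm⁴
  bottom flange (beyond web): d = -75 mm → contributes +4 056 000 mm⁴
Total I = 10 842 667 mm⁴.
For the y-axis: x̄ = 76 mm.
Repeating about the centroidal y-axis gives I_y = 2 932 907 mm⁴.

I_x ≈ 1.08 × 10⁷ mm⁴, I_y ≈ 2.93 × 10⁶ mm⁴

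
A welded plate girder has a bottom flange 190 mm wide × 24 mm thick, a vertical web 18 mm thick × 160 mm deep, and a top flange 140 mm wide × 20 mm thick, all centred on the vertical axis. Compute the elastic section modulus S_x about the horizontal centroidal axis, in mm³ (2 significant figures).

Split into non-overlapping primitives; take the origin at the lower-left of the bounding box.
Bottom plate: 190 × 24, A = 4 560 mm², y = 12 mm, Ī = 218 880 mm⁴.
Web plate: 18 × 160, A = 2 880 mm², y = 104 mm, Ī = 6 144 000 mm⁴.
Top plate: 140 × 20, A = 2 800 mm², y = 194 mm, Ī = 93 333 mm⁴.
Centroid: ȳ = ΣA·y / ΣA = 87.64 mm.
Transfer each piece to the horizontal centroidal axis using Ī + A·d² with d = y − 87.64:
  bottom plate: d = -75.64 mm → contributes +26 308 939 mm⁴
  web plate: d = 16.36 mm → contributes +6 914 772 mm⁴
  top plate: d = 106.4 mm → contributes +31 767 820 mm⁴
Total I = 64 991 531 mm⁴.
Extreme fibre distance c = 116.4 mm; S = I/c = 558 541 mm³.

S_x ≈ 5.6 × 10⁵ mm³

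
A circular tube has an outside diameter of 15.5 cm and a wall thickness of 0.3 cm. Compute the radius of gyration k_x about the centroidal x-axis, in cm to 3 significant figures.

k_x ≈ 5.38 cm

Split into non-overlapping primitives; take the origin at the lower-left of the bounding box.
Outer circle: ⌀15.5, A = 188.69 cm², y = 7.75 cm, Ī = 2833.3 cm⁴.
Bore (subtracted): ⌀14.9, A = 174.37 cm², y = 7.75 cm, Ī = 2419.4 cm⁴.
By symmetry the centroid is at mid-height, ȳ = 7.75 cm.
All pieces are centred on the centroidal x-axis, so I = ΣĪ (holes subtracted) = 413.89 cm⁴.
Radius of gyration: k = √(I/A) = √(413.89 / 14.326) = 5.3751 cm.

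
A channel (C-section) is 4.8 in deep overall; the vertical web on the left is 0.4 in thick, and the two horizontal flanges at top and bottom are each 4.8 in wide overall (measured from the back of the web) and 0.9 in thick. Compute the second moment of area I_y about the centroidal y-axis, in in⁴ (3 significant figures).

Decompose the section into non-overlapping parts with the origin at the bottom-left of its bounding rectangle.
Web: 0.4 × 4.8, A = 1.92 in², x = 0.2 in, Ī = 0.0256 in⁴.
Top flange (beyond web): 4.4 × 0.9, A = 3.96 in², x = 2.6 in, Ī = 6.3888 in⁴.
Bottom flange (beyond web): 4.4 × 0.9, A = 3.96 in², x = 2.6 in, Ī = 6.3888 in⁴.
Centroid: x̄ = ΣA·x / ΣA = 2.1317 in.
Transfer each piece to the centroidal y-axis using Ī + A·d² with d = x − 2.1317:
  web: d = -1.9317 in → contributes +7.1901 in⁴
  top flange (beyond web): d = 0.46829 in → contributes +7.2572 in⁴
  bottom flange (beyond web): d = 0.46829 in → contributes +7.2572 in⁴
Total I = 21.705 in⁴.

I_y ≈ 21.7 in⁴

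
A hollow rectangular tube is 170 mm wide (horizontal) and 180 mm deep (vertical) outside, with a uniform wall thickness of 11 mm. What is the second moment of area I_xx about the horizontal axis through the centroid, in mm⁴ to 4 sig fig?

Break the section into simple shapes (no overlaps), measuring from the bottom-left corner of the bounding box.
Outer rectangle: 170 × 180, A = 30 600 mm², y = 90 mm, Ī = 82 620 000 mm⁴.
Inner void (subtracted): 148 × 158, A = 23 384 mm², y = 90 mm, Ī = 48 646 515 mm⁴.
By symmetry the centroid is at mid-height, ȳ = 90 mm.
All pieces are centred on the horizontal axis through the centroid, so I = ΣĪ (holes subtracted) = 33 973 485 mm⁴.

I_xx ≈ 3.397 × 10⁷ mm⁴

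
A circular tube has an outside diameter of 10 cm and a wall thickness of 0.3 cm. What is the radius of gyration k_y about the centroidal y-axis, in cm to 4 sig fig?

k_y ≈ 3.431 cm

Treat the section as a set of non-overlapping primitives; coordinates are from the bounding-box lower-left.
Outer circle: ⌀10, A = 78.5398 cm², x = 5 cm, Ī = 490.874 cm⁴.
Bore (subtracted): ⌀9.4, A = 69.3978 cm², x = 5 cm, Ī = 383.249 cm⁴.
By symmetry the centroid is at mid-width, x̄ = 5 cm.
All pieces are centred on the centroidal y-axis, so I = ΣĪ (holes subtracted) = 107.625 cm⁴.
Radius of gyration: k = √(I/A) = √(107.625 / 9.14203) = 3.43111 cm.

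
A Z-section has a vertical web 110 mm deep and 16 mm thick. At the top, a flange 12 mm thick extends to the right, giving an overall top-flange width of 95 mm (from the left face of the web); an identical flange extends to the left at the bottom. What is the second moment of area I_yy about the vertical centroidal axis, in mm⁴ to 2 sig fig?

I_yy ≈ 5.3 × 10⁶ mm⁴

Treat the section as a set of non-overlapping primitives; coordinates are from the bounding-box lower-left.
Web: 16 × 110, A = 1 760 mm², x = 87 mm, Ī = 37 547 mm⁴.
Top flange (beyond web): 79 × 12, A = 948 mm², x = 134.5 mm, Ī = 493 039 mm⁴.
Bottom flange (beyond web): 79 × 12, A = 948 mm², x = 39.5 mm, Ī = 493 039 mm⁴.
Centroid: x̄ = ΣA·x / ΣA = 87 mm.
Transfer each piece to the vertical centroidal axis using Ī + A·d² with d = x − 87:
  web: d = 0 mm → contributes +37 547 mm⁴
  top flange (beyond web): d = 47.5 mm → contributes +2 631 964 mm⁴
  bottom flange (beyond web): d = -47.5 mm → contributes +2 631 964 mm⁴
Total I = 5 301 475 mm⁴.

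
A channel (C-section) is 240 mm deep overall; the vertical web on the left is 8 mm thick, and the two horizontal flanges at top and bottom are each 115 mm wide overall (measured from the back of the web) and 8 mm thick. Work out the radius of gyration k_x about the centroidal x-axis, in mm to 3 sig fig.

k_x ≈ 94.2 mm

Decompose the section into non-overlapping parts with the origin at the bottom-left of its bounding rectangle.
Web: 8 × 240, A = 1 920 mm², y = 120 mm, Ī = 9 216 000 mm⁴.
Top flange (beyond web): 107 × 8, A = 856 mm², y = 236 mm, Ī = 4565.3 mm⁴.
Bottom flange (beyond web): 107 × 8, A = 856 mm², y = 4 mm, Ī = 4565.3 mm⁴.
By symmetry the centroid is at mid-height, ȳ = 120 mm.
Transfer each piece to the centroidal x-axis using Ī + A·d² with d = y − 120:
  web: d = 0 mm → contributes +9 216 000 mm⁴
  top flange (beyond web): d = 116 mm → contributes +11 522 901 mm⁴
  bottom flange (beyond web): d = -116 mm → contributes +11 522 901 mm⁴
Total I = 32 261 803 mm⁴.
Radius of gyration: k = √(I/A) = √(32 261 803 / 3 632) = 94.248 mm.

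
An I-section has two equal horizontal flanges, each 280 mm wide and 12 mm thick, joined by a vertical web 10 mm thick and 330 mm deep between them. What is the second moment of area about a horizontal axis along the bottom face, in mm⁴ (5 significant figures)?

Treat the section as a set of non-overlapping primitives; coordinates are from the bounding-box lower-left.
Bottom flange: 280 × 12, A = 3 360 mm², y = 6 mm, Ī = 40 320 mm⁴.
Web: 10 × 330, A = 3 300 mm², y = 177 mm, Ī = 29 947 500 mm⁴.
Top flange: 280 × 12, A = 3 360 mm², y = 348 mm, Ī = 40 320 mm⁴.
Transfer each piece to the base of the section using Ī + A·d² with d = y − 0:
  bottom flange: d = 6 mm → contributes +161 280 mm⁴
  web: d = 177 mm → contributes +133 333 200 mm⁴
  top flange: d = 348 mm → contributes +406 949 760 mm⁴
Total I = 540 444 240 mm⁴.

I_base ≈ 5.4044 × 10⁸ mm⁴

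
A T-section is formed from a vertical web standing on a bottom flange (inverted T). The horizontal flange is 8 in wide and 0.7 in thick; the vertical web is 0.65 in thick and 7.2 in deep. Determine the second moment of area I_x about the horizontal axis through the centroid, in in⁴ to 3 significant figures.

Decompose the section into non-overlapping parts with the origin at the bottom-left of its bounding rectangle.
Flange: 8 × 0.7, A = 5.6 in², y = 0.35 in, Ī = 0.22867 in⁴.
Web: 0.65 × 7.2, A = 4.68 in², y = 4.3 in, Ī = 20.218 in⁴.
Centroid: ȳ = ΣA·y / ΣA = 2.1482 in.
Transfer each piece to the horizontal axis through the centroid using Ī + A·d² with d = y − 2.1482:
  flange: d = -1.7982 in → contributes +18.337 in⁴
  web: d = 2.1518 in → contributes +41.886 in⁴
Total I = 60.224 in⁴.

I_x ≈ 60.2 in⁴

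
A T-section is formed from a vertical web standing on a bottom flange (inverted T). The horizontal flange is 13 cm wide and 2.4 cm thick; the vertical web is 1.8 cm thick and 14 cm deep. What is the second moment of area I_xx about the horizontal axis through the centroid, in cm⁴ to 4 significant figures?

I_xx ≈ 1364 cm⁴

Decompose the section into non-overlapping parts with the origin at the bottom-left of its bounding rectangle.
Flange: 13 × 2.4, A = 31.2 cm², y = 1.2 cm, Ī = 14.976 cm⁴.
Web: 1.8 × 14, A = 25.2 cm², y = 9.4 cm, Ī = 411.6 cm⁴.
Centroid: ȳ = ΣA·y / ΣA = 4.86383 cm.
Transfer each piece to the horizontal axis through the centroid using Ī + A·d² with d = y − 4.86383:
  flange: d = -3.66383 cm → contributes +433.794 cm⁴
  web: d = 4.53617 cm → contributes +930.136 cm⁴
Total I = 1363.93 cm⁴.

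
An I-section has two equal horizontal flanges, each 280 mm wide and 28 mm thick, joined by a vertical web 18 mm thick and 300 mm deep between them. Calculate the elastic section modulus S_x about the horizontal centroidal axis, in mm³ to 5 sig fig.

Break the section into simple shapes (no overlaps), measuring from the bottom-left corner of the bounding box.
Bottom flange: 280 × 28, A = 7 840 mm², y = 14 mm, Ī = 512213.3 mm⁴.
Web: 18 × 300, A = 5 400 mm², y = 178 mm, Ī = 40 500 000 mm⁴.
Top flange: 280 × 28, A = 7 840 mm², y = 342 mm, Ī = 512213.3 mm⁴.
By symmetry the centroid is at mid-height, ȳ = 178 mm.
Transfer each piece to the horizontal centroidal axis using Ī + A·d² with d = y − 178:
  bottom flange: d = -164 mm → contributes +211 376 853 mm⁴
  web: d = 0 mm → contributes +40 500 000 mm⁴
  top flange: d = 164 mm → contributes +211 376 853 mm⁴
Total I = 463 253 707 mm⁴.
Extreme fibre distance c = 178 mm; S = I/c = 2 602 549 mm³.

S_x ≈ 2.6025 × 10⁶ mm³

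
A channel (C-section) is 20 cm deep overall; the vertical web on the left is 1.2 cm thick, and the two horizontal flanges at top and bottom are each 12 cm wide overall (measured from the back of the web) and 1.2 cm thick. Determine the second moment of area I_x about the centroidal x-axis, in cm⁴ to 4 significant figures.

I_x ≈ 3093 cm⁴

Decompose the section into non-overlapping parts with the origin at the bottom-left of its bounding rectangle.
Web: 1.2 × 20, A = 24 cm², y = 10 cm, Ī = 800 cm⁴.
Top flange (beyond web): 10.8 × 1.2, A = 12.96 cm², y = 19.4 cm, Ī = 1.5552 cm⁴.
Bottom flange (beyond web): 10.8 × 1.2, A = 12.96 cm², y = 0.6 cm, Ī = 1.5552 cm⁴.
By symmetry the centroid is at mid-height, ȳ = 10 cm.
Transfer each piece to the centroidal x-axis using Ī + A·d² with d = y − 10:
  web: d = 0 cm → contributes +800 cm⁴
  top flange (beyond web): d = 9.4 cm → contributes +1146.7 cm⁴
  bottom flange (beyond web): d = -9.4 cm → contributes +1146.7 cm⁴
Total I = 3093.4 cm⁴.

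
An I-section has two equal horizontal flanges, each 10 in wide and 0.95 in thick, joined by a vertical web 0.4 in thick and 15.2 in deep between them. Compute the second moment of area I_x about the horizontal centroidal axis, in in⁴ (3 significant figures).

Split into non-overlapping primitives; take the origin at the lower-left of the bounding box.
Bottom flange: 10 × 0.95, A = 9.5 in², y = 0.475 in, Ī = 0.71448 in⁴.
Web: 0.4 × 15.2, A = 6.08 in², y = 8.55 in, Ī = 117.06 in⁴.
Top flange: 10 × 0.95, A = 9.5 in², y = 16.625 in, Ī = 0.71448 in⁴.
By symmetry the centroid is at mid-height, ȳ = 8.55 in.
Transfer each piece to the horizontal centroidal axis using Ī + A·d² with d = y − 8.55:
  bottom flange: d = -8.075 in → contributes +620.17 in⁴
  web: d = 0 in → contributes +117.06 in⁴
  top flange: d = 8.075 in → contributes +620.17 in⁴
Total I = 1357.4 in⁴.

I_x ≈ 1360 in⁴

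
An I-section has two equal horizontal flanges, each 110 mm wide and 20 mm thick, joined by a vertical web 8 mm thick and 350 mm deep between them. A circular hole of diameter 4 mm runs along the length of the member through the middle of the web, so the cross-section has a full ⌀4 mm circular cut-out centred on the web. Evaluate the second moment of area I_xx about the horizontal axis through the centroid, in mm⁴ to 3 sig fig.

Split into non-overlapping primitives; take the origin at the lower-left of the bounding box.
Bottom flange: 110 × 20, A = 2 200 mm², y = 10 mm, Ī = 73 333 mm⁴.
Web: 8 × 350, A = 2 800 mm², y = 195 mm, Ī = 28 583 333 mm⁴.
Top flange: 110 × 20, A = 2 200 mm², y = 380 mm, Ī = 73 333 mm⁴.
Hole (subtracted): ⌀4, A = 12.566 mm², y = 195 mm, Ī = 12.566 mm⁴.
By symmetry the centroid is at mid-height, ȳ = 195 mm.
Transfer each piece to the horizontal axis through the centroid using Ī + A·d² with d = y − 195:
  bottom flange: d = -185 mm → contributes +75 368 333 mm⁴
  web: d = 0 mm → contributes +28 583 333 mm⁴
  top flange: d = 185 mm → contributes +75 368 333 mm⁴
  hole: d = 0 mm → contributes −12.566 mm⁴
Total I = 179 319 987 mm⁴.

I_xx ≈ 1.79 × 10⁸ mm⁴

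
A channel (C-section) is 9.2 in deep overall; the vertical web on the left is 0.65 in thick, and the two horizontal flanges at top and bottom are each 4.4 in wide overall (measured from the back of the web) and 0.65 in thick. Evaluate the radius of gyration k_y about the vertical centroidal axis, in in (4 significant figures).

Decompose the section into non-overlapping parts with the origin at the bottom-left of its bounding rectangle.
Web: 0.65 × 9.2, A = 5.98 in², x = 0.325 in, Ī = 0.210546 in⁴.
Top flange (beyond web): 3.75 × 0.65, A = 2.4375 in², x = 2.525 in, Ī = 2.85645 in⁴.
Bottom flange (beyond web): 3.75 × 0.65, A = 2.4375 in², x = 2.525 in, Ī = 2.85645 in⁴.
Centroid: x̄ = ΣA·x / ΣA = 1.31302 in.
Transfer each piece to the vertical centroidal axis using Ī + A·d² with d = x − 1.31302:
  web: d = -0.988024 in → contributes +6.04817 in⁴
  top flange (beyond web): d = 1.21198 in → contributes +6.43685 in⁴
  bottom flange (beyond web): d = 1.21198 in → contributes +6.43685 in⁴
Total I = 18.9219 in⁴.
Radius of gyration: k = √(I/A) = √(18.9219 / 10.855) = 1.32028 in.

k_y ≈ 1.320 in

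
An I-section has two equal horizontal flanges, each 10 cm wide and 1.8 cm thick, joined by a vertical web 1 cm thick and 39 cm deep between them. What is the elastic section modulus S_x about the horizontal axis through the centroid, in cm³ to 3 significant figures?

S_x ≈ 936 cm³

Break the section into simple shapes (no overlaps), measuring from the bottom-left corner of the bounding box.
Bottom flange: 10 × 1.8, A = 18 cm², y = 0.9 cm, Ī = 4.86 cm⁴.
Web: 1 × 39, A = 39 cm², y = 21.3 cm, Ī = 4943.3 cm⁴.
Top flange: 10 × 1.8, A = 18 cm², y = 41.7 cm, Ī = 4.86 cm⁴.
By symmetry the centroid is at mid-height, ȳ = 21.3 cm.
Transfer each piece to the horizontal axis through the centroid using Ī + A·d² with d = y − 21.3:
  bottom flange: d = -20.4 cm → contributes +7495.7 cm⁴
  web: d = 0 cm → contributes +4943.3 cm⁴
  top flange: d = 20.4 cm → contributes +7495.7 cm⁴
Total I = 19 935 cm⁴.
Extreme fibre distance c = 21.3 cm; S = I/c = 935.9 cm³.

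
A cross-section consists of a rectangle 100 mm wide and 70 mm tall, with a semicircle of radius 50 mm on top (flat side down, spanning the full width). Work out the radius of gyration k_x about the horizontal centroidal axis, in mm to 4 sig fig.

Split into non-overlapping primitives; take the origin at the lower-left of the bounding box.
Rectangular body: 100 × 70, A = 7 000 mm², y = 35 mm, Ī = 2 858 333 mm⁴.
Semicircular cap: semicircle r = 50, A = 3926.99 mm², y = 91.2207 mm, Ī = 685 981 mm⁴.
Centroid: ȳ = ΣA·y / ΣA = 55.2048 mm.
Transfer each piece to the horizontal centroidal axis using Ī + A·d² with d = y − 55.2048:
  rectangular body: d = -20.2048 mm → contributes +5 715 980 mm⁴
  semicircular cap: d = 36.0158 mm → contributes +5 779 837 mm⁴
Total I = 11 495 817 mm⁴.
Radius of gyration: k = √(I/A) = √(11 495 817 / 10 927) = 32.4354 mm.

k_x ≈ 32.44 mm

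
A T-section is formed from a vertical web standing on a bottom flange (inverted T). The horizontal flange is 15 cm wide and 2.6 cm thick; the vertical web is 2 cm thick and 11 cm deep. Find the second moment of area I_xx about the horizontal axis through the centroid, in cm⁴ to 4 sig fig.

I_xx ≈ 894.2 cm⁴

Break the section into simple shapes (no overlaps), measuring from the bottom-left corner of the bounding box.
Flange: 15 × 2.6, A = 39 cm², y = 1.3 cm, Ī = 21.97 cm⁴.
Web: 2 × 11, A = 22 cm², y = 8.1 cm, Ī = 221.833 cm⁴.
Centroid: ȳ = ΣA·y / ΣA = 3.75246 cm.
Transfer each piece to the horizontal axis through the centroid using Ī + A·d² with d = y − 3.75246:
  flange: d = -2.45246 cm → contributes +256.538 cm⁴
  web: d = 4.34754 cm → contributes +637.658 cm⁴
Total I = 894.195 cm⁴.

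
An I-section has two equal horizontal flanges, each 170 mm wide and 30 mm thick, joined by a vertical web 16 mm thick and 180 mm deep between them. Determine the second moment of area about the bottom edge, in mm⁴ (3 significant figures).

I_base ≈ 3.09 × 10⁸ mm⁴

Split into non-overlapping primitives; take the origin at the lower-left of the bounding box.
Bottom flange: 170 × 30, A = 5 100 mm², y = 15 mm, Ī = 382 500 mm⁴.
Web: 16 × 180, A = 2 880 mm², y = 120 mm, Ī = 7 776 000 mm⁴.
Top flange: 170 × 30, A = 5 100 mm², y = 225 mm, Ī = 382 500 mm⁴.
Transfer each piece to the bottom edge using Ī + A·d² with d = y − 0:
  bottom flange: d = 15 mm → contributes +1 530 000 mm⁴
  web: d = 120 mm → contributes +49 248 000 mm⁴
  top flange: d = 225 mm → contributes +258 570 000 mm⁴
Total I = 309 348 000 mm⁴.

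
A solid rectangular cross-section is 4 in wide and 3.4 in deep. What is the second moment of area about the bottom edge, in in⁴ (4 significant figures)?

The section: 4 × 3.4, A = 13.6 in², y = 1.7 in, Ī = 13.1013 in⁴.
Transfer it to a horizontal axis along the bottom face using Ī + A·d² with d = y − 0:
  the section: d = 1.7 in → contributes +52.4053 in⁴
Total I = 52.4053 in⁴.

I_base ≈ 52.41 in⁴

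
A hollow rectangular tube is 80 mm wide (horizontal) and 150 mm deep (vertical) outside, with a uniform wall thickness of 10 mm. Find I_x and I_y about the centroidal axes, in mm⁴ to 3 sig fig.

Split into non-overlapping primitives; take the origin at the lower-left of the bounding box.
Outer rectangle: 80 × 150, A = 12 000 mm², y = 75 mm, Ī = 22 500 000 mm⁴.
Inner void (subtracted): 60 × 130, A = 7 800 mm², y = 75 mm, Ī = 10 985 000 mm⁴.
By symmetry the centroid is at mid-height, ȳ = 75 mm.
All pieces are centred on the centroidal x-axis, so I = ΣĪ (holes subtracted) = 11 515 000 mm⁴.
Repeating about the centroidal y-axis gives I_y = 4 060 000 mm⁴.

I_x ≈ 1.15 × 10⁷ mm⁴, I_y ≈ 4.06 × 10⁶ mm⁴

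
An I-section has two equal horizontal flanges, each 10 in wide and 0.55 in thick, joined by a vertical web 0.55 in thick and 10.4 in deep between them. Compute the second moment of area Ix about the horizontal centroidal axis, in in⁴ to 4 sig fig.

Split into non-overlapping primitives; take the origin at the lower-left of the bounding box.
Bottom flange: 10 × 0.55, A = 5.5 in², y = 0.275 in, Ī = 0.138646 in⁴.
Web: 0.55 × 10.4, A = 5.72 in², y = 5.75 in, Ī = 51.5563 in⁴.
Top flange: 10 × 0.55, A = 5.5 in², y = 11.225 in, Ī = 0.138646 in⁴.
By symmetry the centroid is at mid-height, ȳ = 5.75 in.
Transfer each piece to the horizontal centroidal axis using Ī + A·d² with d = y − 5.75:
  bottom flange: d = -5.475 in → contributes +165.005 in⁴
  web: d = 0 in → contributes +51.5563 in⁴
  top flange: d = 5.475 in → contributes +165.005 in⁴
Total I = 381.565 in⁴.

Ix ≈ 381.6 in⁴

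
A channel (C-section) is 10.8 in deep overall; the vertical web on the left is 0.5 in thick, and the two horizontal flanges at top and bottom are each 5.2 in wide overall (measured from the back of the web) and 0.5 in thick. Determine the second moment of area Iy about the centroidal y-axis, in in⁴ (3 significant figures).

Iy ≈ 25.8 in⁴

Decompose the section into non-overlapping parts with the origin at the bottom-left of its bounding rectangle.
Web: 0.5 × 10.8, A = 5.4 in², x = 0.25 in, Ī = 0.1125 in⁴.
Top flange (beyond web): 4.7 × 0.5, A = 2.35 in², x = 2.85 in, Ī = 4.326 in⁴.
Bottom flange (beyond web): 4.7 × 0.5, A = 2.35 in², x = 2.85 in, Ī = 4.326 in⁴.
Centroid: x̄ = ΣA·x / ΣA = 1.4599 in.
Transfer each piece to the centroidal y-axis using Ī + A·d² with d = x − 1.4599:
  web: d = -1.2099 in → contributes +8.0173 in⁴
  top flange (beyond web): d = 1.3901 in → contributes +8.867 in⁴
  bottom flange (beyond web): d = 1.3901 in → contributes +8.867 in⁴
Total I = 25.751 in⁴.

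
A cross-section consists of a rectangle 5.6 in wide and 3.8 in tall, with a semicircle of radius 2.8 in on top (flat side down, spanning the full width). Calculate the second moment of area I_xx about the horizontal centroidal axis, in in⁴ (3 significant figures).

Break the section into simple shapes (no overlaps), measuring from the bottom-left corner of the bounding box.
Rectangular body: 5.6 × 3.8, A = 21.28 in², y = 1.9 in, Ī = 25.607 in⁴.
Semicircular cap: semicircle r = 2.8, A = 12.315 in², y = 4.9884 in, Ī = 6.7463 in⁴.
Centroid: ȳ = ΣA·y / ΣA = 3.0321 in.
Transfer each piece to the horizontal centroidal axis using Ī + A·d² with d = y − 3.0321:
  rectangular body: d = -1.1321 in → contributes +52.881 in⁴
  semicircular cap: d = 1.9562 in → contributes +53.875 in⁴
Total I = 106.76 in⁴.

I_xx ≈ 107 in⁴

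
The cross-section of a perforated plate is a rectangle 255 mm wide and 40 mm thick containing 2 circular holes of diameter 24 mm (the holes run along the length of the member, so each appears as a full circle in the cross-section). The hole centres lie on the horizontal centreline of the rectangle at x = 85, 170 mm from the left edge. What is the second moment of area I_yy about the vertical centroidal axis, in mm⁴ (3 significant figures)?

I_yy ≈ 5.36 × 10⁷ mm⁴

Split into non-overlapping primitives; take the origin at the lower-left of the bounding box.
Plate: 255 × 40, A = 10 200 mm², x = 127.5 mm, Ī = 55 271 250 mm⁴.
Hole 1 (subtracted): ⌀24, A = 452.39 mm², x = 85 mm, Ī = 16 286 mm⁴.
Hole 2 (subtracted): ⌀24, A = 452.39 mm², x = 170 mm, Ī = 16 286 mm⁴.
By symmetry the centroid is at mid-width, x̄ = 127.5 mm.
Transfer each piece to the vertical centroidal axis using Ī + A·d² with d = x − 127.5:
  plate: d = 0 mm → contributes +55 271 250 mm⁴
  hole 1: d = -42.5 mm → contributes −833 414 mm⁴
  hole 2: d = 42.5 mm → contributes −833 414 mm⁴
Total I = 53 604 421 mm⁴.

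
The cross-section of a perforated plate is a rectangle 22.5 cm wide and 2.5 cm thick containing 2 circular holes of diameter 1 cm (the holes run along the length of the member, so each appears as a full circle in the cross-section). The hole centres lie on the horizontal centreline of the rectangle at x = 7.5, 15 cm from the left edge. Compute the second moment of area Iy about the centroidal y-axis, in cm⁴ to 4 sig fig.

Iy ≈ 2351 cm⁴

Split into non-overlapping primitives; take the origin at the lower-left of the bounding box.
Plate: 22.5 × 2.5, A = 56.25 cm², x = 11.25 cm, Ī = 2373.05 cm⁴.
Hole 1 (subtracted): ⌀1, A = 0.785398 cm², x = 7.5 cm, Ī = 0.0490874 cm⁴.
Hole 2 (subtracted): ⌀1, A = 0.785398 cm², x = 15 cm, Ī = 0.0490874 cm⁴.
By symmetry the centroid is at mid-width, x̄ = 11.25 cm.
Transfer each piece to the centroidal y-axis using Ī + A·d² with d = x − 11.25:
  plate: d = 0 cm → contributes +2373.05 cm⁴
  hole 1: d = -3.75 cm → contributes −11.0937 cm⁴
  hole 2: d = 3.75 cm → contributes −11.0937 cm⁴
Total I = 2350.86 cm⁴.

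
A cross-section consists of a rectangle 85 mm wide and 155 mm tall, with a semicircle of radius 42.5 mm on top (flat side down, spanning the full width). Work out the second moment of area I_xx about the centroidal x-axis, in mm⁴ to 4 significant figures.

Decompose the section into non-overlapping parts with the origin at the bottom-left of its bounding rectangle.
Rectangular body: 85 × 155, A = 13 175 mm², y = 77.5 mm, Ī = 26 377 448 mm⁴.
Semicircular cap: semicircle r = 42.5, A = 2837.25 mm², y = 173.038 mm, Ī = 358 086 mm⁴.
Centroid: ȳ = ΣA·y / ΣA = 94.4285 mm.
Transfer each piece to the centroidal x-axis using Ī + A·d² with d = y − 94.4285:
  rectangular body: d = -16.9285 mm → contributes +30 153 080 mm⁴
  semicircular cap: d = 78.609 mm → contributes +17 890 532 mm⁴
Total I = 48 043 612 mm⁴.

I_xx ≈ 4.804 × 10⁷ mm⁴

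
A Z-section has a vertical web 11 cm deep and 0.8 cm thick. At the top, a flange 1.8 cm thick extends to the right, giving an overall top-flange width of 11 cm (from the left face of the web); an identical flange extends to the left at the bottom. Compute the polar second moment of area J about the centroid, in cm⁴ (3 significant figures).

J ≈ 2310 cm⁴

Split into non-overlapping primitives; take the origin at the lower-left of the bounding box.
Web: 0.8 × 11, A = 8.8 cm², y = 5.5 cm, Ī = 88.733 cm⁴.
Top flange (beyond web): 10.2 × 1.8, A = 18.36 cm², y = 10.1 cm, Ī = 4.9572 cm⁴.
Bottom flange (beyond web): 10.2 × 1.8, A = 18.36 cm², y = 0.9 cm, Ī = 4.9572 cm⁴.
Centroid: ȳ = ΣA·y / ΣA = 5.5 cm.
Transfer each piece to the centroidal x-axis using Ī + A·d² with d = y − 5.5:
  web: d = 0 cm → contributes +88.733 cm⁴
  top flange (beyond web): d = 4.6 cm → contributes +393.45 cm⁴
  bottom flange (beyond web): d = -4.6 cm → contributes +393.45 cm⁴
Total I = 875.64 cm⁴.
For the y-axis: x̄ = 10.6 cm.
Repeating about the centroidal y-axis gives I_y = 1429.6 cm⁴.
Polar second moment: J = I_x + I_y = 2305.3 cm⁴.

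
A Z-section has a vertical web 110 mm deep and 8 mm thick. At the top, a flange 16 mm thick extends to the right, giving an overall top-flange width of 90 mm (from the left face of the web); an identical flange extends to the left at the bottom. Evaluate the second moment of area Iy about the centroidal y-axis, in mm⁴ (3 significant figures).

Treat the section as a set of non-overlapping primitives; coordinates are from the bounding-box lower-left.
Web: 8 × 110, A = 880 mm², x = 86 mm, Ī = 4693.3 mm⁴.
Top flange (beyond web): 82 × 16, A = 1 312 mm², x = 131 mm, Ī = 735 157 mm⁴.
Bottom flange (beyond web): 82 × 16, A = 1 312 mm², x = 41 mm, Ī = 735 157 mm⁴.
Centroid: x̄ = ΣA·x / ΣA = 86 mm.
Transfer each piece to the centroidal y-axis using Ī + A·d² with d = x − 86:
  web: d = 0 mm → contributes +4693.3 mm⁴
  top flange (beyond web): d = 45 mm → contributes +3 391 957 mm⁴
  bottom flange (beyond web): d = -45 mm → contributes +3 391 957 mm⁴
Total I = 6 788 608 mm⁴.

Iy ≈ 6.79 × 10⁶ mm⁴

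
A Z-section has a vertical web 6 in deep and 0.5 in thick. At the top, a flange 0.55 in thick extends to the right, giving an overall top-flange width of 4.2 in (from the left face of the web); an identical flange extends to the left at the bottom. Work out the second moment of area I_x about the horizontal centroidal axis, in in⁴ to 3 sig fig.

I_x ≈ 39.3 in⁴

Split into non-overlapping primitives; take the origin at the lower-left of the bounding box.
Web: 0.5 × 6, A = 3 in², y = 3 in, Ī = 9 in⁴.
Top flange (beyond web): 3.7 × 0.55, A = 2.035 in², y = 5.725 in, Ī = 0.051299 in⁴.
Bottom flange (beyond web): 3.7 × 0.55, A = 2.035 in², y = 0.275 in, Ī = 0.051299 in⁴.
Centroid: ȳ = ΣA·y / ΣA = 3 in.
Transfer each piece to the horizontal centroidal axis using Ī + A·d² with d = y − 3:
  web: d = 0 in → contributes +9 in⁴
  top flange (beyond web): d = 2.725 in → contributes +15.162 in⁴
  bottom flange (beyond web): d = -2.725 in → contributes +15.162 in⁴
Total I = 39.325 in⁴.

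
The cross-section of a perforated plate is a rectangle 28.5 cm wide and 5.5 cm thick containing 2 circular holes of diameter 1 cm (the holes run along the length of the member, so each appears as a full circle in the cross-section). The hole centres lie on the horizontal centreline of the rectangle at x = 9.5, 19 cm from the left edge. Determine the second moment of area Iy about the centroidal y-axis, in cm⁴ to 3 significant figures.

Iy ≈ 1.06 × 10⁴ cm⁴

Break the section into simple shapes (no overlaps), measuring from the bottom-left corner of the bounding box.
Plate: 28.5 × 5.5, A = 156.75 cm², x = 14.25 cm, Ī = 10 610 cm⁴.
Hole 1 (subtracted): ⌀1, A = 0.7854 cm², x = 9.5 cm, Ī = 0.049087 cm⁴.
Hole 2 (subtracted): ⌀1, A = 0.7854 cm², x = 19 cm, Ī = 0.049087 cm⁴.
By symmetry the centroid is at mid-width, x̄ = 14.25 cm.
Transfer each piece to the centroidal y-axis using Ī + A·d² with d = x − 14.25:
  plate: d = 0 cm → contributes +10 610 cm⁴
  hole 1: d = -4.75 cm → contributes −17.77 cm⁴
  hole 2: d = 4.75 cm → contributes −17.77 cm⁴
Total I = 10 574 cm⁴.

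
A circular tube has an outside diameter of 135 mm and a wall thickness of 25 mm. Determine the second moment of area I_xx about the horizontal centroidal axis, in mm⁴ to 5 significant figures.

I_xx ≈ 1.3742 × 10⁷ mm⁴

Break the section into simple shapes (no overlaps), measuring from the bottom-left corner of the bounding box.
Outer circle: ⌀135, A = 14313.88 mm², y = 67.5 mm, Ī = 16 304 406 mm⁴.
Bore (subtracted): ⌀85, A = 5674.502 mm², y = 67.5 mm, Ī = 2 562 392 mm⁴.
By symmetry the centroid is at mid-height, ȳ = 67.5 mm.
All pieces are centred on the horizontal centroidal axis, so I = ΣĪ (holes subtracted) = 13 742 013 mm⁴.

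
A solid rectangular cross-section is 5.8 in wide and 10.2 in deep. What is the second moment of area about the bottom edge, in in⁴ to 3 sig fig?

The section: 5.8 × 10.2, A = 59.16 in², y = 5.1 in, Ī = 512.92 in⁴.
Transfer it to the base of the section using Ī + A·d² with d = y − 0:
  the section: d = 5.1 in → contributes +2051.7 in⁴
Total I = 2051.7 in⁴.

I_base ≈ 2050 in⁴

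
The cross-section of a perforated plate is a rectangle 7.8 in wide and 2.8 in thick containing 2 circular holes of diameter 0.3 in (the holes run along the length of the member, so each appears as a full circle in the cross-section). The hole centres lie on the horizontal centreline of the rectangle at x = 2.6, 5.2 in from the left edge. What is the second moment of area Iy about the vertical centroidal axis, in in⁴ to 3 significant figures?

Iy ≈ 110 in⁴

Break the section into simple shapes (no overlaps), measuring from the bottom-left corner of the bounding box.
Plate: 7.8 × 2.8, A = 21.84 in², x = 3.9 in, Ī = 110.73 in⁴.
Hole 1 (subtracted): ⌀0.3, A = 0.070686 in², x = 2.6 in, Ī = 0.00039761 in⁴.
Hole 2 (subtracted): ⌀0.3, A = 0.070686 in², x = 5.2 in, Ī = 0.00039761 in⁴.
By symmetry the centroid is at mid-width, x̄ = 3.9 in.
Transfer each piece to the vertical centroidal axis using Ī + A·d² with d = x − 3.9:
  plate: d = 0 in → contributes +110.73 in⁴
  hole 1: d = -1.3 in → contributes −0.11986 in⁴
  hole 2: d = 1.3 in → contributes −0.11986 in⁴
Total I = 110.49 in⁴.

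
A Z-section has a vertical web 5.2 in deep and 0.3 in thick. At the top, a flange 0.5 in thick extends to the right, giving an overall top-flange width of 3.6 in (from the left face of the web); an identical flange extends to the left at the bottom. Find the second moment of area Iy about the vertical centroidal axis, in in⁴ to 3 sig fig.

Split into non-overlapping primitives; take the origin at the lower-left of the bounding box.
Web: 0.3 × 5.2, A = 1.56 in², x = 3.45 in, Ī = 0.0117 in⁴.
Top flange (beyond web): 3.3 × 0.5, A = 1.65 in², x = 5.25 in, Ī = 1.4974 in⁴.
Bottom flange (beyond web): 3.3 × 0.5, A = 1.65 in², x = 1.65 in, Ī = 1.4974 in⁴.
Centroid: x̄ = ΣA·x / ΣA = 3.45 in.
Transfer each piece to the vertical centroidal axis using Ī + A·d² with d = x − 3.45:
  web: d = 0 in → contributes +0.0117 in⁴
  top flange (beyond web): d = 1.8 in → contributes +6.8434 in⁴
  bottom flange (beyond web): d = -1.8 in → contributes +6.8434 in⁴
Total I = 13.698 in⁴.

Iy ≈ 13.7 in⁴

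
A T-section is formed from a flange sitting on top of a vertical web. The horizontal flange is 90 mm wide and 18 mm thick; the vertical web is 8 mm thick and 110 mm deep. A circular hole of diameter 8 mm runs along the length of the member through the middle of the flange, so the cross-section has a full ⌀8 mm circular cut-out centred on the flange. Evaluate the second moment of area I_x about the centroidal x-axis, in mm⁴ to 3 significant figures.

I_x ≈ 3.24 × 10⁶ mm⁴

Break the section into simple shapes (no overlaps), measuring from the bottom-left corner of the bounding box.
Flange: 90 × 18, A = 1 620 mm², y = 119 mm, Ī = 43 740 mm⁴.
Web: 8 × 110, A = 880 mm², y = 55 mm, Ī = 887 333 mm⁴.
Hole (subtracted): ⌀8, A = 50.265 mm², y = 119 mm, Ī = 201.06 mm⁴.
Centroid: ȳ = ΣA·y / ΣA = 96.01 mm.
Transfer each piece to the centroidal x-axis using Ī + A·d² with d = y − 96.01:
  flange: d = 22.99 mm → contributes +899 993 mm⁴
  web: d = -41.01 mm → contributes +2 367 317 mm⁴
  hole: d = 22.99 mm → contributes −26 769 mm⁴
Total I = 3 240 542 mm⁴.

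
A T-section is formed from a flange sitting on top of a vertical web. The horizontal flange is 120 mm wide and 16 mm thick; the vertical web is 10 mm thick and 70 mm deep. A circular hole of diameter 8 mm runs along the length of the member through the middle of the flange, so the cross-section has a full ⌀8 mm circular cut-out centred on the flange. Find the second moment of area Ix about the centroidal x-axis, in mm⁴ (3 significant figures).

Split into non-overlapping primitives; take the origin at the lower-left of the bounding box.
Flange: 120 × 16, A = 1 920 mm², y = 78 mm, Ī = 40 960 mm⁴.
Web: 10 × 70, A = 700 mm², y = 35 mm, Ī = 285 833 mm⁴.
Hole (subtracted): ⌀8, A = 50.265 mm², y = 78 mm, Ī = 201.06 mm⁴.
Centroid: ȳ = ΣA·y / ΣA = 66.287 mm.
Transfer each piece to the centroidal x-axis using Ī + A·d² with d = y − 66.287:
  flange: d = 11.713 mm → contributes +304 385 mm⁴
  web: d = -31.287 mm → contributes +971 035 mm⁴
  hole: d = 11.713 mm → contributes −7097.5 mm⁴
Total I = 1 268 323 mm⁴.

Ix ≈ 1.27 × 10⁶ mm⁴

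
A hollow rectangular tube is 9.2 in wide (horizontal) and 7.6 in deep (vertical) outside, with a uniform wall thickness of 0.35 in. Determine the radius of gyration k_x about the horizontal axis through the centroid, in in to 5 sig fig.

Decompose the section into non-overlapping parts with the origin at the bottom-left of its bounding rectangle.
Outer rectangle: 9.2 × 7.6, A = 69.92 in², y = 3.8 in, Ī = 336.5483 in⁴.
Inner void (subtracted): 8.5 × 6.9, A = 58.65 in², y = 3.8 in, Ī = 232.6939 in⁴.
By symmetry the centroid is at mid-height, ȳ = 3.8 in.
All pieces are centred on the horizontal axis through the centroid, so I = ΣĪ (holes subtracted) = 103.8544 in⁴.
Radius of gyration: k = √(I/A) = √(103.8544 / 11.27) = 3.035641 in.

k_x ≈ 3.0356 in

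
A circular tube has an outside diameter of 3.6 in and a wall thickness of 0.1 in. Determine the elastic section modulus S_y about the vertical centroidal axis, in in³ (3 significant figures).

S_y ≈ 0.936 in³

Split into non-overlapping primitives; take the origin at the lower-left of the bounding box.
Outer circle: ⌀3.6, A = 10.179 in², x = 1.8 in, Ī = 8.2448 in⁴.
Bore (subtracted): ⌀3.4, A = 9.0792 in², x = 1.8 in, Ī = 6.5597 in⁴.
By symmetry the centroid is at mid-width, x̄ = 1.8 in.
All pieces are centred on the vertical centroidal axis, so I = ΣĪ (holes subtracted) = 1.6851 in⁴.
Extreme fibre distance c = 1.8 in; S = I/c = 0.93615 in³.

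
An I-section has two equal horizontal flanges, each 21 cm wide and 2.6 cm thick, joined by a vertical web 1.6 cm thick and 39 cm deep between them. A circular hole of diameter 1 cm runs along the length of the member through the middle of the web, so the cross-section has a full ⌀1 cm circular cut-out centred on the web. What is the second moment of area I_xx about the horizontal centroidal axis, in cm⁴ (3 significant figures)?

Break the section into simple shapes (no overlaps), measuring from the bottom-left corner of the bounding box.
Bottom flange: 21 × 2.6, A = 54.6 cm², y = 1.3 cm, Ī = 30.758 cm⁴.
Web: 1.6 × 39, A = 62.4 cm², y = 22.1 cm, Ī = 7909.2 cm⁴.
Top flange: 21 × 2.6, A = 54.6 cm², y = 42.9 cm, Ī = 30.758 cm⁴.
Hole (subtracted): ⌀1, A = 0.7854 cm², y = 22.1 cm, Ī = 0.049087 cm⁴.
By symmetry the centroid is at mid-height, ȳ = 22.1 cm.
Transfer each piece to the horizontal centroidal axis using Ī + A·d² with d = y − 22.1:
  bottom flange: d = -20.8 cm → contributes +23 653 cm⁴
  web: d = 0 cm → contributes +7909.2 cm⁴
  top flange: d = 20.8 cm → contributes +23 653 cm⁴
  hole: d = 0 cm → contributes −0.049087 cm⁴
Total I = 55 215 cm⁴.

I_xx ≈ 5.52 × 10⁴ cm⁴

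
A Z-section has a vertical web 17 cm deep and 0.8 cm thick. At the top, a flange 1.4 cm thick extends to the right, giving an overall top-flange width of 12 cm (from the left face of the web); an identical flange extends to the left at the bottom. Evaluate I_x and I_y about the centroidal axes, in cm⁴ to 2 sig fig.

I_x ≈ 2200 cm⁴, I_y ≈ 1500 cm⁴

Split into non-overlapping primitives; take the origin at the lower-left of the bounding box.
Web: 0.8 × 17, A = 13.6 cm², y = 8.5 cm, Ī = 327.5 cm⁴.
Top flange (beyond web): 11.2 × 1.4, A = 15.68 cm², y = 16.3 cm, Ī = 2.561 cm⁴.
Bottom flange (beyond web): 11.2 × 1.4, A = 15.68 cm², y = 0.7 cm, Ī = 2.561 cm⁴.
Centroid: ȳ = ΣA·y / ΣA = 8.5 cm.
Transfer each piece to the centroidal x-axis using Ī + A·d² with d = y − 8.5:
  web: d = 0 cm → contributes +327.5 cm⁴
  top flange (beyond web): d = 7.8 cm → contributes +956.5 cm⁴
  bottom flange (beyond web): d = -7.8 cm → contributes +956.5 cm⁴
Total I = 2 241 cm⁴.
For the y-axis: x̄ = 11.6 cm.
Repeating about the centroidal y-axis gives I_y = 1 458 cm⁴.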